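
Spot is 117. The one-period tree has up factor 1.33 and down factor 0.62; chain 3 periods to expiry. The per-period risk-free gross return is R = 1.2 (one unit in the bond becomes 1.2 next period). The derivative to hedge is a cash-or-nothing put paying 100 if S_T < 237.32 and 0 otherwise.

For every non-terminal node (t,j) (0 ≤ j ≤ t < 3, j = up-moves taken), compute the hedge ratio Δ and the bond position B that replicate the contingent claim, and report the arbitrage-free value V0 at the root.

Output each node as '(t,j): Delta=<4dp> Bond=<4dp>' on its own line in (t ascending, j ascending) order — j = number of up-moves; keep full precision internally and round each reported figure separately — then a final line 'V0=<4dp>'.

(0,0): Delta=-0.5579 Bond=91.5936
(1,0): Delta=0.0000 Bond=69.4444
(1,1): Delta=-0.6162 Bond=118.9827
(2,0): Delta=0.0000 Bond=83.3333
(2,1): Delta=0.0000 Bond=83.3333
(2,2): Delta=-0.6805 Bond=156.1033
V0=26.3229

No-arbitrage ⇒ martingale measure with p* = (R−d)/(u−d) = 0.8169.
Payoff layer (t=3): V(3,0)=100.0000, V(3,1)=100.0000, V(3,2)=100.0000, V(3,3)=0.0000
Node (2,0) S=44.9748: V=(p*·100.0000+(1−p*)·100.0000)/1.2=83.3333; Δ=(100.0000−100.0000)/(59.8165−27.8844)=0.0000; B=V−Δ·S=83.3333
Node (2,1) S=96.4782: V=(p*·100.0000+(1−p*)·100.0000)/1.2=83.3333; Δ=(100.0000−100.0000)/(128.3160−59.8165)=0.0000; B=V−Δ·S=83.3333
Node (2,2) S=206.9613: V=(p*·0.0000+(1−p*)·100.0000)/1.2=15.2582; Δ=(0.0000−100.0000)/(275.2585−128.3160)=-0.6805; B=V−Δ·S=156.1033
Node (1,0) S=72.5400: V=(p*·83.3333+(1−p*)·83.3333)/1.2=69.4444; Δ=(83.3333−83.3333)/(96.4782−44.9748)=0.0000; B=V−Δ·S=69.4444
Node (1,1) S=155.6100: V=(p*·15.2582+(1−p*)·83.3333)/1.2=23.1022; Δ=(15.2582−83.3333)/(206.9613−96.4782)=-0.6162; B=V−Δ·S=118.9827
Node (0,0) S=117.0000: V=(p*·23.1022+(1−p*)·69.4444)/1.2=26.3229; Δ=(23.1022−69.4444)/(155.6100−72.5400)=-0.5579; B=V−Δ·S=91.5936
The time-0 hedge costs 26.3229, which is the no-arbitrage price.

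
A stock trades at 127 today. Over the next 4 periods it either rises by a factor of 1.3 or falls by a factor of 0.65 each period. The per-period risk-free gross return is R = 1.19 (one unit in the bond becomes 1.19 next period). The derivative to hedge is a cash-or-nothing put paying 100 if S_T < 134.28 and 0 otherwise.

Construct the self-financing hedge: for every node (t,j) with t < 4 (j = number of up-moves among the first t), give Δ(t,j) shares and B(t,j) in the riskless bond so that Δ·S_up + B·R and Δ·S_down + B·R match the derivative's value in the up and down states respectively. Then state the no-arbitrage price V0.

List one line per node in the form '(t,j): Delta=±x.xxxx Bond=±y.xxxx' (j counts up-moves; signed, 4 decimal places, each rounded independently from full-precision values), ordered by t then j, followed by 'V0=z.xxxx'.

(0,0): Delta=-0.2519 Bond=38.7475
(1,0): Delta=-0.9083 Bond=100.2978
(1,1): Delta=-0.1850 Bond=35.0712
(2,0): Delta=0.0000 Bond=70.6165
(2,1): Delta=-1.0008 Bond=129.2825
(2,2): Delta=-0.1019 Bond=23.9010
(3,0): Delta=0.0000 Bond=84.0336
(3,1): Delta=0.0000 Bond=84.0336
(3,2): Delta=-1.1028 Bond=168.0672
(3,3): Delta=0.0000 Bond=0.0000
V0=6.7581

No-arbitrage ⇒ martingale measure with p* = (R−d)/(u−d) = 0.8308.
Terminal values V(4,·): V(4,0)=100.0000, V(4,1)=100.0000, V(4,2)=100.0000, V(4,3)=0.0000, V(4,4)=0.0000
  t=3,j=0: stock 34.8774 → up 45.3406 (V=100.0000), down 22.6703 (V=100.0000). Price 84.0336; hedge Δ=0.0000, bond B=84.0336.
  t=3,j=1: stock 69.7548 → up 90.6812 (V=100.0000), down 45.3406 (V=100.0000). Price 84.0336; hedge Δ=0.0000, bond B=84.0336.
  t=3,j=2: stock 139.5095 → up 181.3624 (V=0.0000), down 90.6812 (V=100.0000). Price 14.2211; hedge Δ=-1.1028, bond B=168.0672.
  t=3,j=3: stock 279.0190 → up 362.7247 (V=0.0000), down 181.3624 (V=0.0000). Price 0.0000; hedge Δ=0.0000, bond B=0.0000.
  t=2,j=0: stock 53.6575 → up 69.7548 (V=84.0336), down 34.8774 (V=84.0336). Price 70.6165; hedge Δ=0.0000, bond B=70.6165.
  t=2,j=1: stock 107.3150 → up 139.5095 (V=14.2211), down 69.7548 (V=84.0336). Price 21.8786; hedge Δ=-1.0008, bond B=129.2825.
  t=2,j=2: stock 214.6300 → up 279.0190 (V=0.0000), down 139.5095 (V=14.2211). Price 2.0224; hedge Δ=-0.1019, bond B=23.9010.
  t=1,j=0: stock 82.5500 → up 107.3150 (V=21.8786), down 53.6575 (V=70.6165). Price 25.3164; hedge Δ=-0.9083, bond B=100.2978.
  t=1,j=1: stock 165.1000 → up 214.6300 (V=2.0224), down 107.3150 (V=21.8786). Price 4.5232; hedge Δ=-0.1850, bond B=35.0712.
  t=0,j=0: stock 127.0000 → up 165.1000 (V=4.5232), down 82.5500 (V=25.3164). Price 6.7581; hedge Δ=-0.2519, bond B=38.7475.
The time-0 hedge costs 6.7581, which is the no-arbitrage price.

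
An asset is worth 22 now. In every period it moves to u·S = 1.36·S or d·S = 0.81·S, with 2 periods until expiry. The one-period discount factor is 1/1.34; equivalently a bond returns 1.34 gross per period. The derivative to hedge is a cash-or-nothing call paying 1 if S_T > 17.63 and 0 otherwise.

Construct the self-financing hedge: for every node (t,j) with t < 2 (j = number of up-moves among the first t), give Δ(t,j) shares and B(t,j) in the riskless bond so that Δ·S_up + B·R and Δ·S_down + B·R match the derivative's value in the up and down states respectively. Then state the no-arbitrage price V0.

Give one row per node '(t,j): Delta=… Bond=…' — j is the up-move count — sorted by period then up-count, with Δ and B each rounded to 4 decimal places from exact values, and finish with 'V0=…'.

No-arbitrage ⇒ martingale measure with p* = (R−d)/(u−d) = 0.9636.
Payoff layer (t=2): V(2,0)=0.0000, V(2,1)=1.0000, V(2,2)=1.0000
  t=1,j=0: stock 17.8200 → up 24.2352 (V=1.0000), down 14.4342 (V=0.0000). Price 0.7191; hedge Δ=0.1020, bond B=-1.0991.
  t=1,j=1: stock 29.9200 → up 40.6912 (V=1.0000), down 24.2352 (V=1.0000). Price 0.7463; hedge Δ=0.0000, bond B=0.7463.
  t=0,j=0: stock 22.0000 → up 29.9200 (V=0.7463), down 17.8200 (V=0.7191). Price 0.5562; hedge Δ=0.0022, bond B=0.5068.
Check: Δ(0,0)·S0 + B(0,0) = 0.5562 = V0.

(0,0): Delta=0.0022 Bond=0.5068
(1,0): Delta=0.1020 Bond=-1.0991
(1,1): Delta=0.0000 Bond=0.7463
V0=0.5562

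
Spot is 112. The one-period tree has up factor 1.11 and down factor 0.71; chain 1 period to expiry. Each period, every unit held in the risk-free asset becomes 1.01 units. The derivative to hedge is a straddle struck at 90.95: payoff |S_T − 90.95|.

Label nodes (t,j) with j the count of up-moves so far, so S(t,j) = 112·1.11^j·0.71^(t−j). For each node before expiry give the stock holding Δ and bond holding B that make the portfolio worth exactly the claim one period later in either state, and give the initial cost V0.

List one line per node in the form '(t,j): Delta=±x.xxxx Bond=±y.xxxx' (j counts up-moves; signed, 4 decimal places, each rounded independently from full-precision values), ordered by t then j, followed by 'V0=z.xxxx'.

Since d<R<u, set p* = (R−d)/(u−d) = 0.7500; price each node as the discounted p*-expectation of its children.
Payoff layer (t=1): V(1,0)=11.4300, V(1,1)=33.3700
  t=0,j=0: stock 112.0000 → up 124.3200 (V=33.3700), down 79.5200 (V=11.4300). Price 27.6089; hedge Δ=0.4897, bond B=-27.2411.
Root portfolio cost Δ·112+B reproduces V0=27.6089.

(0,0): Delta=0.4897 Bond=-27.2411
V0=27.6089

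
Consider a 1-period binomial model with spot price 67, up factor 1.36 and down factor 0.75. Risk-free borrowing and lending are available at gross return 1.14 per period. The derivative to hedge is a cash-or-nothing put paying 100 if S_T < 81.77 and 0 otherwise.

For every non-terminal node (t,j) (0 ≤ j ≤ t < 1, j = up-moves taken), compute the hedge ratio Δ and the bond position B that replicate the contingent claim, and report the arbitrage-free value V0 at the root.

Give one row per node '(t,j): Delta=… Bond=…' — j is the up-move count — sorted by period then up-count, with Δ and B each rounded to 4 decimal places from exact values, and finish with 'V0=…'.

(0,0): Delta=-2.4468 Bond=195.5709
V0=31.6365

Since d<R<u, set p* = (R−d)/(u−d) = 0.6393; price each node as the discounted p*-expectation of its children.
Payoff layer (t=1): V(1,0)=100.0000, V(1,1)=0.0000
  t=0,j=0: stock 67.0000 → up 91.1200 (V=0.0000), down 50.2500 (V=100.0000). Price 31.6365; hedge Δ=-2.4468, bond B=195.5709.
Root portfolio cost Δ·67+B reproduces V0=31.6365.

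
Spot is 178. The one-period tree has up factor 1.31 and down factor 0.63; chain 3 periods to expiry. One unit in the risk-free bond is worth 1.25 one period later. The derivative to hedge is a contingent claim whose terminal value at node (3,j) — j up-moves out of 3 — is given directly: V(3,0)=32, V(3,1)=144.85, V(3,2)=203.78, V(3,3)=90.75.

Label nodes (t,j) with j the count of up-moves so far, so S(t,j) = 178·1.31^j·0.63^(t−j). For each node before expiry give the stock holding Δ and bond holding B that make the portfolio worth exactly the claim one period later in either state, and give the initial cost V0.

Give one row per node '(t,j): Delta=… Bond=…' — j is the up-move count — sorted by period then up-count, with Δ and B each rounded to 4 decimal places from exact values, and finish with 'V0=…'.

(0,0): Delta=-0.4421 Bond=138.4533
(1,0): Delta=0.6682 Bond=48.5683
(1,1): Delta=-0.4937 Bond=185.1149
(2,0): Delta=2.3490 Bond=-58.0418
(2,1): Delta=0.5899 Bond=72.2025
(2,2): Delta=-0.5442 Bond=246.7992
V0=59.7680

No-arbitrage ⇒ martingale measure with p* = (R−d)/(u−d) = 0.9118.
Terminal payoffs: V(3,0)=32.0000, V(3,1)=144.8500, V(3,2)=203.7800, V(3,3)=90.7500
  t=2,j=0: stock 70.6482 → up 92.5491 (V=144.8500), down 44.5084 (V=32.0000). Price 107.9141; hedge Δ=2.3490, bond B=-58.0418.
  t=2,j=1: stock 146.9034 → up 192.4435 (V=203.7800), down 92.5491 (V=144.8500). Price 158.8642; hedge Δ=0.5899, bond B=72.2025.
  t=2,j=2: stock 305.4658 → up 400.1602 (V=90.7500), down 192.4435 (V=203.7800). Price 80.5786; hedge Δ=-0.5442, bond B=246.7992.
  t=1,j=0: stock 112.1400 → up 146.9034 (V=158.8642), down 70.6482 (V=107.9141). Price 123.4949; hedge Δ=0.6682, bond B=48.5683.
  t=1,j=1: stock 233.1800 → up 305.4658 (V=80.5786), down 146.9034 (V=158.8642). Price 69.9889; hedge Δ=-0.4937, bond B=185.1149.
  t=0,j=0: stock 178.0000 → up 233.1800 (V=69.9889), down 112.1400 (V=123.4949). Price 59.7680; hedge Δ=-0.4421, bond B=138.4533.
Check: Δ(0,0)·S0 + B(0,0) = 59.7680 = V0.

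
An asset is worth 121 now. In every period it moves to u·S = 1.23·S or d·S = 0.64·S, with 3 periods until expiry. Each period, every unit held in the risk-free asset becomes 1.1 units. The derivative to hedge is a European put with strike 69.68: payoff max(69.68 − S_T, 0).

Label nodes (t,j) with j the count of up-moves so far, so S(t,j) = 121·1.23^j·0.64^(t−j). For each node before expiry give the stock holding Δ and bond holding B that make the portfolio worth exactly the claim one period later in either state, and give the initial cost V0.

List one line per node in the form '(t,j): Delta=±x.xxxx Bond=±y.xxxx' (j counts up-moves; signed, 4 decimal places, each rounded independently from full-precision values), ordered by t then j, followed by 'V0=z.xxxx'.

(0,0): Delta=-0.0511 Bond=7.2339
(1,0): Delta=-0.2635 Bond=24.4012
(1,1): Delta=-0.0199 Bond=3.3101
(2,0): Delta=-1.0000 Bond=63.3455
(2,1): Delta=-0.1552 Bond=16.5249
(2,2): Delta=0.0000 Bond=0.0000
V0=1.0490

Under the risk-neutral measure, an up-move has probability p* = (R−d)/(u−d) = 0.7797 and values discount at R = 1.1.
At expiry t=3: V(3,0)=37.9606, V(3,1)=8.7192, V(3,2)=0.0000, V(3,3)=0.0000
Node (2,0) S=49.5616: V=(p*·8.7192+(1−p*)·37.9606)/1.1=13.7839; Δ=(8.7192−37.9606)/(60.9608−31.7194)=-1.0000; B=V−Δ·S=63.3455
Node (2,1) S=95.2512: V=(p*·0.0000+(1−p*)·8.7192)/1.1=1.7465; Δ=(0.0000−8.7192)/(117.1590−60.9608)=-0.1552; B=V−Δ·S=16.5249
Node (2,2) S=183.0609: V=(p*·0.0000+(1−p*)·0.0000)/1.1=0.0000; Δ=(0.0000−0.0000)/(225.1649−117.1590)=0.0000; B=V−Δ·S=0.0000
Node (1,0) S=77.4400: V=(p*·1.7465+(1−p*)·13.7839)/1.1=3.9989; Δ=(1.7465−13.7839)/(95.2512−49.5616)=-0.2635; B=V−Δ·S=24.4012
Node (1,1) S=148.8300: V=(p*·0.0000+(1−p*)·1.7465)/1.1=0.3498; Δ=(0.0000−1.7465)/(183.0609−95.2512)=-0.0199; B=V−Δ·S=3.3101
Node (0,0) S=121.0000: V=(p*·0.3498+(1−p*)·3.9989)/1.1=1.0490; Δ=(0.3498−3.9989)/(148.8300−77.4400)=-0.0511; B=V−Δ·S=7.2339
Root portfolio cost Δ·121+B reproduces V0=1.0490.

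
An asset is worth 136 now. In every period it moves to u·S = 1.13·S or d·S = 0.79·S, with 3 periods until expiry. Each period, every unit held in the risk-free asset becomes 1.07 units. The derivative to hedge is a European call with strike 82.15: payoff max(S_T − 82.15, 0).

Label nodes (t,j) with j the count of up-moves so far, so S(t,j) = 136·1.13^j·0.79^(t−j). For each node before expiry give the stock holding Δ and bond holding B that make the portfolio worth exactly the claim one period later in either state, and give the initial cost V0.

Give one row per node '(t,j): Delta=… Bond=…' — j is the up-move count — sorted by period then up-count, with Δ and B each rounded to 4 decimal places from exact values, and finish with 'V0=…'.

No-arbitrage ⇒ martingale measure with p* = (R−d)/(u−d) = 0.8235.
Terminal values V(3,·): V(3,0)=0.0000, V(3,1)=13.7617, V(3,2)=55.0401, V(3,3)=114.0840
(2,0): S=84.8776. Δ = (V_up−V_dn)/(S_up−S_dn) = (13.7617−0.0000)/(95.9117−67.0533) = 0.4769. V = [p*·13.7617 + (1−p*)·0.0000]/1.07 = 10.5917. B = V − Δ·S = -29.8838.
(2,1): S=121.4072. Δ = (V_up−V_dn)/(S_up−S_dn) = (55.0401−13.7617)/(137.1901−95.9117) = 1.0000. V = [p*·55.0401 + (1−p*)·13.7617]/1.07 = 44.6315. B = V − Δ·S = -76.7757.
(2,2): S=173.6584. Δ = (V_up−V_dn)/(S_up−S_dn) = (114.0840−55.0401)/(196.2340−137.1901) = 1.0000. V = [p*·114.0840 + (1−p*)·55.0401]/1.07 = 96.8827. B = V − Δ·S = -76.7757.
(1,0): S=107.4400. Δ = (V_up−V_dn)/(S_up−S_dn) = (44.6315−10.5917)/(121.4072−84.8776) = 0.9318. V = [p*·44.6315 + (1−p*)·10.5917]/1.07 = 36.0976. B = V − Δ·S = -64.0193.
(1,1): S=153.6800. Δ = (V_up−V_dn)/(S_up−S_dn) = (96.8827−44.6315)/(173.6584−121.4072) = 1.0000. V = [p*·96.8827 + (1−p*)·44.6315]/1.07 = 81.9270. B = V − Δ·S = -71.7530.
(0,0): S=136.0000. Δ = (V_up−V_dn)/(S_up−S_dn) = (81.9270−36.0976)/(153.6800−107.4400) = 0.9911. V = [p*·81.9270 + (1−p*)·36.0976]/1.07 = 69.0089. B = V − Δ·S = -65.7834.
Self-financing check: at every node Δ·S+B equals the discounted successor values.

(0,0): Delta=0.9911 Bond=-65.7834
(1,0): Delta=0.9318 Bond=-64.0193
(1,1): Delta=1.0000 Bond=-71.7530
(2,0): Delta=0.4769 Bond=-29.8838
(2,1): Delta=1.0000 Bond=-76.7757
(2,2): Delta=1.0000 Bond=-76.7757
V0=69.0089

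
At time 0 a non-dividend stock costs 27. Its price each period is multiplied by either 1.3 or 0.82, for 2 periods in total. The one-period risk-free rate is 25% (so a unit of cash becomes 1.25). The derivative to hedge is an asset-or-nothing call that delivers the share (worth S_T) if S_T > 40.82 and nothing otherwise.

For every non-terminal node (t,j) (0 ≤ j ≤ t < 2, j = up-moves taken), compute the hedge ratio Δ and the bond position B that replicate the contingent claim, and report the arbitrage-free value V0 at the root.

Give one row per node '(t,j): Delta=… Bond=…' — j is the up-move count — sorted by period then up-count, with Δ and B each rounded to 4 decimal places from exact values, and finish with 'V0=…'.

(0,0): Delta=2.5233 Bond=-44.6920
(1,0): Delta=0.0000 Bond=0.0000
(1,1): Delta=2.7083 Bond=-62.3610
V0=23.4361

Since d<R<u, set p* = (R−d)/(u−d) = 0.8958; price each node as the discounted p*-expectation of its children.
At expiry t=2: V(2,0)=0.0000, V(2,1)=0.0000, V(2,2)=45.6300
Node (1,0) S=22.1400: V=(p*·0.0000+(1−p*)·0.0000)/1.25=0.0000; Δ=(0.0000−0.0000)/(28.7820−18.1548)=0.0000; B=V−Δ·S=0.0000
Node (1,1) S=35.1000: V=(p*·45.6300+(1−p*)·0.0000)/1.25=32.7015; Δ=(45.6300−0.0000)/(45.6300−28.7820)=2.7083; B=V−Δ·S=-62.3610
Node (0,0) S=27.0000: V=(p*·32.7015+(1−p*)·0.0000)/1.25=23.4361; Δ=(32.7015−0.0000)/(35.1000−22.1400)=2.5233; B=V−Δ·S=-44.6920
The time-0 hedge costs 23.4361, which is the no-arbitrage price.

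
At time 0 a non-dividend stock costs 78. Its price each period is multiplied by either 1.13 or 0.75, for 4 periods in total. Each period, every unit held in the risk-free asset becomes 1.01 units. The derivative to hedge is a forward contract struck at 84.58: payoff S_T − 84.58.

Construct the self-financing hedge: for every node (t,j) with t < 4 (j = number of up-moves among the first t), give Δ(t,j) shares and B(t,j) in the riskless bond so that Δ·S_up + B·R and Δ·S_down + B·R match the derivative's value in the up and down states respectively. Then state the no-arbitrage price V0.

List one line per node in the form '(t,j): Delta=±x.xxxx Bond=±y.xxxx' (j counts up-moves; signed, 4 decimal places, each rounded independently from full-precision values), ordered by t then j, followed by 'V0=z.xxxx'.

Under the risk-neutral measure, an up-move has probability p* = (R−d)/(u−d) = 0.6842 and values discount at R = 1.01.
Payoff layer (t=4): V(4,0)=-59.9003, V(4,1)=-47.3959, V(4,2)=-28.5560, V(4,3)=-0.1705, V(4,4)=42.5969
Node (3,0) S=32.9062: V=(p*·-47.3959+(1−p*)·-59.9003)/1.01=-50.8363; Δ=(-47.3959−-59.9003)/(37.1841−24.6797)=1.0000; B=V−Δ·S=-83.7426
Node (3,1) S=49.5787: V=(p*·-28.5560+(1−p*)·-47.3959)/1.01=-34.1638; Δ=(-28.5560−-47.3959)/(56.0240−37.1841)=1.0000; B=V−Δ·S=-83.7426
Node (3,2) S=74.6986: V=(p*·-0.1705+(1−p*)·-28.5560)/1.01=-9.0439; Δ=(-0.1705−-28.5560)/(84.4095−56.0240)=1.0000; B=V−Δ·S=-83.7426
Node (3,3) S=112.5460: V=(p*·42.5969+(1−p*)·-0.1705)/1.01=28.8034; Δ=(42.5969−-0.1705)/(127.1769−84.4095)=1.0000; B=V−Δ·S=-83.7426
Node (2,0) S=43.8750: V=(p*·-34.1638+(1−p*)·-50.8363)/1.01=-39.0384; Δ=(-34.1638−-50.8363)/(49.5787−32.9062)=1.0000; B=V−Δ·S=-82.9134
Node (2,1) S=66.1050: V=(p*·-9.0439+(1−p*)·-34.1638)/1.01=-16.8084; Δ=(-9.0439−-34.1638)/(74.6986−49.5787)=1.0000; B=V−Δ·S=-82.9134
Node (2,2) S=99.5982: V=(p*·28.8034+(1−p*)·-9.0439)/1.01=16.6848; Δ=(28.8034−-9.0439)/(112.5460−74.6986)=1.0000; B=V−Δ·S=-82.9134
Node (1,0) S=58.5000: V=(p*·-16.8084+(1−p*)·-39.0384)/1.01=-23.5925; Δ=(-16.8084−-39.0384)/(66.1050−43.8750)=1.0000; B=V−Δ·S=-82.0925
Node (1,1) S=88.1400: V=(p*·16.6848+(1−p*)·-16.8084)/1.01=6.0475; Δ=(16.6848−-16.8084)/(99.5982−66.1050)=1.0000; B=V−Δ·S=-82.0925
Node (0,0) S=78.0000: V=(p*·6.0475+(1−p*)·-23.5925)/1.01=-3.2797; Δ=(6.0475−-23.5925)/(88.1400−58.5000)=1.0000; B=V−Δ·S=-81.2797
The time-0 hedge costs -3.2797, which is the no-arbitrage price.

(0,0): Delta=1.0000 Bond=-81.2797
(1,0): Delta=1.0000 Bond=-82.0925
(1,1): Delta=1.0000 Bond=-82.0925
(2,0): Delta=1.0000 Bond=-82.9134
(2,1): Delta=1.0000 Bond=-82.9134
(2,2): Delta=1.0000 Bond=-82.9134
(3,0): Delta=1.0000 Bond=-83.7426
(3,1): Delta=1.0000 Bond=-83.7426
(3,2): Delta=1.0000 Bond=-83.7426
(3,3): Delta=1.0000 Bond=-83.7426
V0=-3.2797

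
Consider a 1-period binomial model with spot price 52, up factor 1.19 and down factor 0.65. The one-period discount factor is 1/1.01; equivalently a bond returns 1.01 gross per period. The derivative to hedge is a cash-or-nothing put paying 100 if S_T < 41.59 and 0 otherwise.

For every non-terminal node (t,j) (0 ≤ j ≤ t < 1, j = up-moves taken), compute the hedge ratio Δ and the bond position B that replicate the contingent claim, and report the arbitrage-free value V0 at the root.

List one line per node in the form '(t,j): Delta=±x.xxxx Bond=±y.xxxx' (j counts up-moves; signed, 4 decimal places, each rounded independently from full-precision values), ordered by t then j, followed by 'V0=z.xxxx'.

(0,0): Delta=-3.5613 Bond=218.1885
V0=33.0033

Under the risk-neutral measure, an up-move has probability p* = (R−d)/(u−d) = 0.6667 and values discount at R = 1.01.
Terminal values V(1,·): V(1,0)=100.0000, V(1,1)=0.0000
Node (0,0) S=52.0000: V=(p*·0.0000+(1−p*)·100.0000)/1.01=33.0033; Δ=(0.0000−100.0000)/(61.8800−33.8000)=-3.5613; B=V−Δ·S=218.1885
Root portfolio cost Δ·52+B reproduces V0=33.0033.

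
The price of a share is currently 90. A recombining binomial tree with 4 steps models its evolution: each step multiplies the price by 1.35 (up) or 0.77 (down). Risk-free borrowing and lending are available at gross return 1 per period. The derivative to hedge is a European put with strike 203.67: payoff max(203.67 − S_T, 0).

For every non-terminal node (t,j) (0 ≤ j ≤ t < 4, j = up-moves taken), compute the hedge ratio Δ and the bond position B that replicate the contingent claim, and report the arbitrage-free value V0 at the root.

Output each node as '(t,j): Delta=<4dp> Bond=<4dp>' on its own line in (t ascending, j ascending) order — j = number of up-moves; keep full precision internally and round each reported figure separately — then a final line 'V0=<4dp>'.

(0,0): Delta=-0.8862 Bond=195.7832
(1,0): Delta=-1.0000 Bond=203.6700
(1,1): Delta=-0.7874 Bond=183.7817
(2,0): Delta=-1.0000 Bond=203.6700
(2,1): Delta=-1.0000 Bond=203.6700
(2,2): Delta=-0.6029 Bond=153.5168
(3,0): Delta=-1.0000 Bond=203.6700
(3,1): Delta=-1.0000 Bond=203.6700
(3,2): Delta=-1.0000 Bond=203.6700
(3,3): Delta=-0.2582 Bond=77.1968
V0=116.0258

The replicating-portfolio and risk-neutral prices coincide; use p* = (1−0.77)/(1.35−0.77) = 0.3966 for the latter.
Terminal payoffs: V(4,0)=172.0323, V(4,1)=148.2012, V(4,2)=106.4196, V(4,3)=33.1660, V(4,4)=0.0000
Node (3,0) S=41.0880: V=(p*·148.2012+(1−p*)·172.0323)/1=162.5820; Δ=(148.2012−172.0323)/(55.4688−31.6377)=-1.0000; B=V−Δ·S=203.6700
Node (3,1) S=72.0374: V=(p*·106.4196+(1−p*)·148.2012)/1=131.6326; Δ=(106.4196−148.2012)/(97.2504−55.4688)=-1.0000; B=V−Δ·S=203.6700
Node (3,2) S=126.2993: V=(p*·33.1660+(1−p*)·106.4196)/1=77.3707; Δ=(33.1660−106.4196)/(170.5040−97.2504)=-1.0000; B=V−Δ·S=203.6700
Node (3,3) S=221.4338: V=(p*·0.0000+(1−p*)·33.1660)/1=20.0140; Δ=(0.0000−33.1660)/(298.9356−170.5040)=-0.2582; B=V−Δ·S=77.1968
Node (2,0) S=53.3610: V=(p*·131.6326+(1−p*)·162.5820)/1=150.3090; Δ=(131.6326−162.5820)/(72.0374−41.0880)=-1.0000; B=V−Δ·S=203.6700
Node (2,1) S=93.5550: V=(p*·77.3707+(1−p*)·131.6326)/1=110.1150; Δ=(77.3707−131.6326)/(126.2993−72.0374)=-1.0000; B=V−Δ·S=203.6700
Node (2,2) S=164.0250: V=(p*·20.0140+(1−p*)·77.3707)/1=54.6258; Δ=(20.0140−77.3707)/(221.4338−126.2993)=-0.6029; B=V−Δ·S=153.5168
Node (1,0) S=69.3000: V=(p*·110.1150+(1−p*)·150.3090)/1=134.3700; Δ=(110.1150−150.3090)/(93.5550−53.3610)=-1.0000; B=V−Δ·S=203.6700
Node (1,1) S=121.5000: V=(p*·54.6258+(1−p*)·110.1150)/1=88.1107; Δ=(54.6258−110.1150)/(164.0250−93.5550)=-0.7874; B=V−Δ·S=183.7817
Node (0,0) S=90.0000: V=(p*·88.1107+(1−p*)·134.3700)/1=116.0258; Δ=(88.1107−134.3700)/(121.5000−69.3000)=-0.8862; B=V−Δ·S=195.7832
Root portfolio cost Δ·90+B reproduces V0=116.0258.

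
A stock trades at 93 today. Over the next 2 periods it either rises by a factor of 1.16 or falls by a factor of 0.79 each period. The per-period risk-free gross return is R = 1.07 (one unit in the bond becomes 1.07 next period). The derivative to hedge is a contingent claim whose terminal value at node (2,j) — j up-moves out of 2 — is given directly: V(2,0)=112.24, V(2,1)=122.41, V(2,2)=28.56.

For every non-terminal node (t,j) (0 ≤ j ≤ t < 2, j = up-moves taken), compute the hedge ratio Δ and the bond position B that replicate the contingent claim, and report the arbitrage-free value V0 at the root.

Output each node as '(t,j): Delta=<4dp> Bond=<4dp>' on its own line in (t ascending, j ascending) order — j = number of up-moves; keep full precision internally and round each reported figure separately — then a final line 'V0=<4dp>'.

(0,0): Delta=-1.8618 Bond=232.5925
(1,0): Delta=0.3741 Bond=84.6034
(1,1): Delta=-2.3512 Bond=301.6752
V0=59.4481

No-arbitrage ⇒ martingale measure with p* = (R−d)/(u−d) = 0.7568.
Terminal payoffs: V(2,0)=112.2400, V(2,1)=122.4100, V(2,2)=28.5600
Node (1,0) S=73.4700: V=(p*·122.4100+(1−p*)·112.2400)/1.07=112.0899; Δ=(122.4100−112.2400)/(85.2252−58.0413)=0.3741; B=V−Δ·S=84.6034
Node (1,1) S=107.8800: V=(p*·28.5600+(1−p*)·122.4100)/1.07=48.0265; Δ=(28.5600−122.4100)/(125.1408−85.2252)=-2.3512; B=V−Δ·S=301.6752
Node (0,0) S=93.0000: V=(p*·48.0265+(1−p*)·112.0899)/1.07=59.4481; Δ=(48.0265−112.0899)/(107.8800−73.4700)=-1.8618; B=V−Δ·S=232.5925
Root portfolio cost Δ·93+B reproduces V0=59.4481.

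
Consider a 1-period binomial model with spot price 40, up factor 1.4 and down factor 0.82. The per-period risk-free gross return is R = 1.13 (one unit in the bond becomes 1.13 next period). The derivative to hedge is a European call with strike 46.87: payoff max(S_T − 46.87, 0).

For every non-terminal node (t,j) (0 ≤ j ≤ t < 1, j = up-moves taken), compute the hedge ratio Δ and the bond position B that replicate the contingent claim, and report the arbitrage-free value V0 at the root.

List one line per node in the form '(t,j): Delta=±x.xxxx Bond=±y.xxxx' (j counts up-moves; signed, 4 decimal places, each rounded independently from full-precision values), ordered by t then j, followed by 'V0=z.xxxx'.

The replicating-portfolio and risk-neutral prices coincide; use p* = (1.13−0.82)/(1.4−0.82) = 0.5345 for the latter.
Terminal payoffs: V(1,0)=0.0000, V(1,1)=9.1300
Node (0,0) S=40.0000: V=(p*·9.1300+(1−p*)·0.0000)/1.13=4.3184; Δ=(9.1300−0.0000)/(56.0000−32.8000)=0.3935; B=V−Δ·S=-11.4229
Self-financing check: at every node Δ·S+B equals the discounted successor values.

(0,0): Delta=0.3935 Bond=-11.4229
V0=4.3184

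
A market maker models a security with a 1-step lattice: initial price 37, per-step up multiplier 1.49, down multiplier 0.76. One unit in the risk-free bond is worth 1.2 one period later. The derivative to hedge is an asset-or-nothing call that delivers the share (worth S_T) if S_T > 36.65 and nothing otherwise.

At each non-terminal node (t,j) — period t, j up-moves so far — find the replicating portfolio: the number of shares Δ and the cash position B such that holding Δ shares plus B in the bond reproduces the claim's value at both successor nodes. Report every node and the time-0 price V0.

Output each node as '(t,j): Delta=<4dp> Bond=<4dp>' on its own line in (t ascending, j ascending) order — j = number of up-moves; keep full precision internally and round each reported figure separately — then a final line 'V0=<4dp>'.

(0,0): Delta=2.0411 Bond=-47.8297
V0=27.6909

Since d<R<u, set p* = (R−d)/(u−d) = 0.6027; price each node as the discounted p*-expectation of its children.
Terminal payoffs: V(1,0)=0.0000, V(1,1)=55.1300
Node (0,0) S=37.0000: V=(p*·55.1300+(1−p*)·0.0000)/1.2=27.6909; Δ=(55.1300−0.0000)/(55.1300−28.1200)=2.0411; B=V−Δ·S=-47.8297
Each (Δ,B) replicates both successor values, so the strategy is self-financing and V0 is arbitrage-free.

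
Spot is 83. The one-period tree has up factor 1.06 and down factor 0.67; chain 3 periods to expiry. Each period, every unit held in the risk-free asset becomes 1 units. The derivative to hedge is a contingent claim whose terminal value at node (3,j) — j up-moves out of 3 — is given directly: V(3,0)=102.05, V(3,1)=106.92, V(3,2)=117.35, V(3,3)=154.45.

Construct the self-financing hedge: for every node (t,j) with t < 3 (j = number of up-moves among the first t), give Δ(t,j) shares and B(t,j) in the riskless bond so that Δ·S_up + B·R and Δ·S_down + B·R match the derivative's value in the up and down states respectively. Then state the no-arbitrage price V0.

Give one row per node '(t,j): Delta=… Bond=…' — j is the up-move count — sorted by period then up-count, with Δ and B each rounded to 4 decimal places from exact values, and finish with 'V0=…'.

(0,0): Delta=0.9080 Bond=63.7759
(1,0): Delta=0.4415 Bond=89.7221
(1,1): Delta=0.9617 Bond=59.0584
(2,0): Delta=0.3351 Bond=93.6836
(2,1): Delta=0.4537 Bond=89.0018
(2,2): Delta=1.0200 Bond=53.6141
V0=139.1438

Risk-neutral probability p* = (R−d)/(u−d) = (1−0.67)/(1.06−0.67) = 0.8462.
At expiry t=3: V(3,0)=102.0500, V(3,1)=106.9200, V(3,2)=117.3500, V(3,3)=154.4500
Node (2,0) S=37.2587: V=(p*·106.9200+(1−p*)·102.0500)/1=106.1708; Δ=(106.9200−102.0500)/(39.4942−24.9633)=0.3351; B=V−Δ·S=93.6836
Node (2,1) S=58.9466: V=(p*·117.3500+(1−p*)·106.9200)/1=115.7454; Δ=(117.3500−106.9200)/(62.4834−39.4942)=0.4537; B=V−Δ·S=89.0018
Node (2,2) S=93.2588: V=(p*·154.4500+(1−p*)·117.3500)/1=148.7423; Δ=(154.4500−117.3500)/(98.8543−62.4834)=1.0200; B=V−Δ·S=53.6141
Node (1,0) S=55.6100: V=(p*·115.7454+(1−p*)·106.1708)/1=114.2724; Δ=(115.7454−106.1708)/(58.9466−37.2587)=0.4415; B=V−Δ·S=89.7221
Node (1,1) S=87.9800: V=(p*·148.7423+(1−p*)·115.7454)/1=143.6659; Δ=(148.7423−115.7454)/(93.2588−58.9466)=0.9617; B=V−Δ·S=59.0584
Node (0,0) S=83.0000: V=(p*·143.6659+(1−p*)·114.2724)/1=139.1438; Δ=(143.6659−114.2724)/(87.9800−55.6100)=0.9080; B=V−Δ·S=63.7759
Each (Δ,B) replicates both successor values, so the strategy is self-financing and V0 is arbitrage-free.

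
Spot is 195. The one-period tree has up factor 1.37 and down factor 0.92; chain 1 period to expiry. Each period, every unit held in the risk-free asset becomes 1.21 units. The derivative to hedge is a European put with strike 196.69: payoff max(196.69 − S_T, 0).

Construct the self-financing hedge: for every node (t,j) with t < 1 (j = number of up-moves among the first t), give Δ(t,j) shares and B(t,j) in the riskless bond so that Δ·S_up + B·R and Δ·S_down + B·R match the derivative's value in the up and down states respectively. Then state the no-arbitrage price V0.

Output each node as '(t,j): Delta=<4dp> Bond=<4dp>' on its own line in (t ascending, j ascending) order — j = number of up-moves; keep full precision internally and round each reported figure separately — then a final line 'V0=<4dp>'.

The replicating-portfolio and risk-neutral prices coincide; use p* = (1.21−0.92)/(1.37−0.92) = 0.6444 for the latter.
Payoff layer (t=1): V(1,0)=17.2900, V(1,1)=0.0000
Node (0,0) S=195.0000: V=(p*·0.0000+(1−p*)·17.2900)/1.21=5.0806; Δ=(0.0000−17.2900)/(267.1500−179.4000)=-0.1970; B=V−Δ·S=43.5028
The time-0 hedge costs 5.0806, which is the no-arbitrage price.

(0,0): Delta=-0.1970 Bond=43.5028
V0=5.0806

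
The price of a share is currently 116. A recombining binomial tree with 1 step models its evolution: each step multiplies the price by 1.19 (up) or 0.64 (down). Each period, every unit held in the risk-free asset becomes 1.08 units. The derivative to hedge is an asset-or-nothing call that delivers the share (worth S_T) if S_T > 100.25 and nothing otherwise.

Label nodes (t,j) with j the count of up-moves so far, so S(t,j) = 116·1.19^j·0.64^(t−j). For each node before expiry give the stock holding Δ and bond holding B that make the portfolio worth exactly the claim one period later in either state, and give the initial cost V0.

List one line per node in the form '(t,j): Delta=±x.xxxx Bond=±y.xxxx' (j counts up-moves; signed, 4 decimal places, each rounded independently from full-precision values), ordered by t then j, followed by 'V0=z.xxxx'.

(0,0): Delta=2.1636 Bond=-148.7300
V0=102.2519

Since d<R<u, set p* = (R−d)/(u−d) = 0.8000; price each node as the discounted p*-expectation of its children.
Terminal payoffs: V(1,0)=0.0000, V(1,1)=138.0400
(0,0): S=116.0000. Δ = (V_up−V_dn)/(S_up−S_dn) = (138.0400−0.0000)/(138.0400−74.2400) = 2.1636. V = [p*·138.0400 + (1−p*)·0.0000]/1.08 = 102.2519. B = V − Δ·S = -148.7300.
Self-financing check: at every node Δ·S+B equals the discounted successor values.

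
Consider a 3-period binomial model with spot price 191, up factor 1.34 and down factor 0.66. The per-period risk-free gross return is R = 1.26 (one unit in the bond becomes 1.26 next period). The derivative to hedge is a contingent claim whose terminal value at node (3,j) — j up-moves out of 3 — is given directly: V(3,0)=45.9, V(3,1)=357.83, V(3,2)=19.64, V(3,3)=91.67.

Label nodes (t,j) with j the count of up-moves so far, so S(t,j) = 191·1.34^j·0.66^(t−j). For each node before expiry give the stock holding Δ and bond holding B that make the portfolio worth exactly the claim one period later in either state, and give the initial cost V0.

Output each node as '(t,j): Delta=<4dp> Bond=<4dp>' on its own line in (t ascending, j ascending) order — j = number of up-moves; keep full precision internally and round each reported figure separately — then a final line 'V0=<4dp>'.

(0,0): Delta=-0.0476 Bond=49.8624
(1,0): Delta=-2.4230 Bond=362.2704
(1,1): Delta=0.1084 Bond=22.9008
(2,0): Delta=5.5135 Bond=-203.8536
(2,1): Delta=-2.9442 Bond=544.5026
(2,2): Delta=0.3089 Bond=-39.8980
V0=40.7695

The replicating-portfolio and risk-neutral prices coincide; use p* = (1.26−0.66)/(1.34−0.66) = 0.8824 for the latter.
Terminal payoffs: V(3,0)=45.9000, V(3,1)=357.8300, V(3,2)=19.6400, V(3,3)=91.6700
(2,0): S=83.1996. Δ = (V_up−V_dn)/(S_up−S_dn) = (357.8300−45.9000)/(111.4875−54.9117) = 5.5135. V = [p*·357.8300 + (1−p*)·45.9000]/1.26 = 254.8669. B = V − Δ·S = -203.8536.
(2,1): S=168.9204. Δ = (V_up−V_dn)/(S_up−S_dn) = (19.6400−357.8300)/(226.3533−111.4875) = -2.9442. V = [p*·19.6400 + (1−p*)·357.8300]/1.26 = 47.1643. B = V − Δ·S = 544.5026.
(2,2): S=342.9596. Δ = (V_up−V_dn)/(S_up−S_dn) = (91.6700−19.6400)/(459.5659−226.3533) = 0.3089. V = [p*·91.6700 + (1−p*)·19.6400]/1.26 = 66.0285. B = V − Δ·S = -39.8980.
(1,0): S=126.0600. Δ = (V_up−V_dn)/(S_up−S_dn) = (47.1643−254.8669)/(168.9204−83.1996) = -2.4230. V = [p*·47.1643 + (1−p*)·254.8669]/1.26 = 56.8253. B = V − Δ·S = 362.2704.
(1,1): S=255.9400. Δ = (V_up−V_dn)/(S_up−S_dn) = (66.0285−47.1643)/(342.9596−168.9204) = 0.1084. V = [p*·66.0285 + (1−p*)·47.1643]/1.26 = 50.6422. B = V − Δ·S = 22.9008.
(0,0): S=191.0000. Δ = (V_up−V_dn)/(S_up−S_dn) = (50.6422−56.8253)/(255.9400−126.0600) = -0.0476. V = [p*·50.6422 + (1−p*)·56.8253]/1.26 = 40.7695. B = V − Δ·S = 49.8624.
Root portfolio cost Δ·191+B reproduces V0=40.7695.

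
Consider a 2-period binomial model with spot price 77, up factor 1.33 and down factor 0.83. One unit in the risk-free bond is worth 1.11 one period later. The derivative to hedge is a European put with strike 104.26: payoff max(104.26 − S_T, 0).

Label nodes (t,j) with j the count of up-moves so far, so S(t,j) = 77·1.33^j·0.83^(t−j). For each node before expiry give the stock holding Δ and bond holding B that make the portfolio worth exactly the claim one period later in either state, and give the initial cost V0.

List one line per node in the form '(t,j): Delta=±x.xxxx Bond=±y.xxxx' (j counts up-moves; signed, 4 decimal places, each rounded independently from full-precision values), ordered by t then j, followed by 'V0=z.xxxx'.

(0,0): Delta=-0.5814 Bond=60.5175
(1,0): Delta=-1.0000 Bond=93.9279
(1,1): Delta=-0.3761 Bond=46.1539
V0=15.7506

Under the risk-neutral measure, an up-move has probability p* = (R−d)/(u−d) = 0.5600 and values discount at R = 1.11.
At expiry t=2: V(2,0)=51.2147, V(2,1)=19.2597, V(2,2)=0.0000
(1,0): S=63.9100. Δ = (V_up−V_dn)/(S_up−S_dn) = (19.2597−51.2147)/(85.0003−53.0453) = -1.0000. V = [p*·19.2597 + (1−p*)·51.2147]/1.11 = 30.0179. B = V − Δ·S = 93.9279.
(1,1): S=102.4100. Δ = (V_up−V_dn)/(S_up−S_dn) = (0.0000−19.2597)/(136.2053−85.0003) = -0.3761. V = [p*·0.0000 + (1−p*)·19.2597]/1.11 = 7.6345. B = V − Δ·S = 46.1539.
(0,0): S=77.0000. Δ = (V_up−V_dn)/(S_up−S_dn) = (7.6345−30.0179)/(102.4100−63.9100) = -0.5814. V = [p*·7.6345 + (1−p*)·30.0179]/1.11 = 15.7506. B = V − Δ·S = 60.5175.
Check: Δ(0,0)·S0 + B(0,0) = 15.7506 = V0.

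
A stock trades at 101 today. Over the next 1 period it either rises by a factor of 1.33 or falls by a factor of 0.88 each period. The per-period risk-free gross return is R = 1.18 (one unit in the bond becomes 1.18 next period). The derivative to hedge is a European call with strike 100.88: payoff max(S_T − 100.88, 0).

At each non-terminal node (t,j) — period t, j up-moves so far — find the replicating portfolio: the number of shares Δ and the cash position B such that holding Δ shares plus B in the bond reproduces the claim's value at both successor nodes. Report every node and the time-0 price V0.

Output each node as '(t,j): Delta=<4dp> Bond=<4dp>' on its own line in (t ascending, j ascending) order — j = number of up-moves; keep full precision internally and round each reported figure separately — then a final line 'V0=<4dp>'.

No-arbitrage ⇒ martingale measure with p* = (R−d)/(u−d) = 0.6667.
Payoff layer (t=1): V(1,0)=0.0000, V(1,1)=33.4500
(0,0): S=101.0000. Δ = (V_up−V_dn)/(S_up−S_dn) = (33.4500−0.0000)/(134.3300−88.8800) = 0.7360. V = [p*·33.4500 + (1−p*)·0.0000]/1.18 = 18.8983. B = V − Δ·S = -55.4350.
Root portfolio cost Δ·101+B reproduces V0=18.8983.

(0,0): Delta=0.7360 Bond=-55.4350
V0=18.8983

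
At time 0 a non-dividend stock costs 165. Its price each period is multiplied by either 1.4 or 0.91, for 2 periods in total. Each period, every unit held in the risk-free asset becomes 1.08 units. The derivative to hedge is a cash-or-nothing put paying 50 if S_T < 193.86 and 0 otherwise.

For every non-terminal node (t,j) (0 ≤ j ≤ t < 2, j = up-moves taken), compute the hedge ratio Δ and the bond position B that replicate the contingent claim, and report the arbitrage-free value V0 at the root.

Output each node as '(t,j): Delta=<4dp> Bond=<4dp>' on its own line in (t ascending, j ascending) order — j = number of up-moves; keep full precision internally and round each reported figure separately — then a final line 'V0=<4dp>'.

(0,0): Delta=-0.3740 Bond=79.9850
(1,0): Delta=-0.6796 Bond=132.2751
(1,1): Delta=0.0000 Bond=0.0000
V0=18.2823

Since d<R<u, set p* = (R−d)/(u−d) = 0.3469; price each node as the discounted p*-expectation of its children.
Terminal values V(2,·): V(2,0)=50.0000, V(2,1)=0.0000, V(2,2)=0.0000
Node (1,0) S=150.1500: V=(p*·0.0000+(1−p*)·50.0000)/1.08=30.2343; Δ=(0.0000−50.0000)/(210.2100−136.6365)=-0.6796; B=V−Δ·S=132.2751
Node (1,1) S=231.0000: V=(p*·0.0000+(1−p*)·0.0000)/1.08=0.0000; Δ=(0.0000−0.0000)/(323.4000−210.2100)=0.0000; B=V−Δ·S=0.0000
Node (0,0) S=165.0000: V=(p*·0.0000+(1−p*)·30.2343)/1.08=18.2823; Δ=(0.0000−30.2343)/(231.0000−150.1500)=-0.3740; B=V−Δ·S=79.9850
Check: Δ(0,0)·S0 + B(0,0) = 18.2823 = V0.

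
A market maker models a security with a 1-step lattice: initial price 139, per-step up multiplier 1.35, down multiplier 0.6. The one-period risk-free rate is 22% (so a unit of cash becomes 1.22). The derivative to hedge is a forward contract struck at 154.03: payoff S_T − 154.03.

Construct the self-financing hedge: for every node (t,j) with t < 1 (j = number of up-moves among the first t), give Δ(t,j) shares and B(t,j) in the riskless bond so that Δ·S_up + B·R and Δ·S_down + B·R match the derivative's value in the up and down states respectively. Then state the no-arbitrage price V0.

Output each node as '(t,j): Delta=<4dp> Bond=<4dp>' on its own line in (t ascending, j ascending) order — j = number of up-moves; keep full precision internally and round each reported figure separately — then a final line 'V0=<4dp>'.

(0,0): Delta=1.0000 Bond=-126.2541
V0=12.7459

The replicating-portfolio and risk-neutral prices coincide; use p* = (1.22−0.6)/(1.35−0.6) = 0.8267 for the latter.
Terminal payoffs: V(1,0)=-70.6300, V(1,1)=33.6200
(0,0): S=139.0000. Δ = (V_up−V_dn)/(S_up−S_dn) = (33.6200−-70.6300)/(187.6500−83.4000) = 1.0000. V = [p*·33.6200 + (1−p*)·-70.6300]/1.22 = 12.7459. B = V − Δ·S = -126.2541.
Each (Δ,B) replicates both successor values, so the strategy is self-financing and V0 is arbitrage-free.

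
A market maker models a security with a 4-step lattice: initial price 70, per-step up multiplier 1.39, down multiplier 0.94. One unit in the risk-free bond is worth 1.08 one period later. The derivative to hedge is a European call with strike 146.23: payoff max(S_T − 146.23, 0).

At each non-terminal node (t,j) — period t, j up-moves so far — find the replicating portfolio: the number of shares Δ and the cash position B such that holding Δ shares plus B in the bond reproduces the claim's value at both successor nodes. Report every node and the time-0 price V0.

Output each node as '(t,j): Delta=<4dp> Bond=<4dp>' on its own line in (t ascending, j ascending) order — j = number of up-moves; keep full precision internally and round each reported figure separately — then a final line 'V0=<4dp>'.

No-arbitrage ⇒ martingale measure with p* = (R−d)/(u−d) = 0.3111.
At expiry t=4: V(4,0)=0.0000, V(4,1)=0.0000, V(4,2)=0.0000, V(4,3)=30.4837, V(4,4)=115.0807
Node (3,0) S=58.1409: V=(p*·0.0000+(1−p*)·0.0000)/1.08=0.0000; Δ=(0.0000−0.0000)/(80.8158−54.6524)=0.0000; B=V−Δ·S=0.0000
Node (3,1) S=85.9743: V=(p*·0.0000+(1−p*)·0.0000)/1.08=0.0000; Δ=(0.0000−0.0000)/(119.5042−80.8158)=0.0000; B=V−Δ·S=0.0000
Node (3,2) S=127.1322: V=(p*·30.4837+(1−p*)·0.0000)/1.08=8.7813; Δ=(30.4837−0.0000)/(176.7137−119.5042)=0.5328; B=V−Δ·S=-58.9603
Node (3,3) S=187.9933: V=(p*·115.0807+(1−p*)·30.4837)/1.08=52.5952; Δ=(115.0807−30.4837)/(261.3107−176.7137)=1.0000; B=V−Δ·S=-135.3981
Node (2,0) S=61.8520: V=(p*·0.0000+(1−p*)·0.0000)/1.08=0.0000; Δ=(0.0000−0.0000)/(85.9743−58.1409)=0.0000; B=V−Δ·S=0.0000
Node (2,1) S=91.4620: V=(p*·8.7813+(1−p*)·0.0000)/1.08=2.5296; Δ=(8.7813−0.0000)/(127.1322−85.9743)=0.2134; B=V−Δ·S=-16.9844
Node (2,2) S=135.2470: V=(p*·52.5952+(1−p*)·8.7813)/1.08=20.7521; Δ=(52.5952−8.7813)/(187.9933−127.1322)=0.7199; B=V−Δ·S=-76.6120
Node (1,0) S=65.8000: V=(p*·2.5296+(1−p*)·0.0000)/1.08=0.7287; Δ=(2.5296−0.0000)/(91.4620−61.8520)=0.0854; B=V−Δ·S=-4.8926
Node (1,1) S=97.3000: V=(p*·20.7521+(1−p*)·2.5296)/1.08=7.5915; Δ=(20.7521−2.5296)/(135.2470−91.4620)=0.4162; B=V−Δ·S=-32.9030
Node (0,0) S=70.0000: V=(p*·7.5915+(1−p*)·0.7287)/1.08=2.6517; Δ=(7.5915−0.7287)/(97.3000−65.8000)=0.2179; B=V−Δ·S=-12.5991
Root portfolio cost Δ·70+B reproduces V0=2.6517.

(0,0): Delta=0.2179 Bond=-12.5991
(1,0): Delta=0.0854 Bond=-4.8926
(1,1): Delta=0.4162 Bond=-32.9030
(2,0): Delta=0.0000 Bond=0.0000
(2,1): Delta=0.2134 Bond=-16.9844
(2,2): Delta=0.7199 Bond=-76.6120
(3,0): Delta=0.0000 Bond=0.0000
(3,1): Delta=0.0000 Bond=0.0000
(3,2): Delta=0.5328 Bond=-58.9603
(3,3): Delta=1.0000 Bond=-135.3981
V0=2.6517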